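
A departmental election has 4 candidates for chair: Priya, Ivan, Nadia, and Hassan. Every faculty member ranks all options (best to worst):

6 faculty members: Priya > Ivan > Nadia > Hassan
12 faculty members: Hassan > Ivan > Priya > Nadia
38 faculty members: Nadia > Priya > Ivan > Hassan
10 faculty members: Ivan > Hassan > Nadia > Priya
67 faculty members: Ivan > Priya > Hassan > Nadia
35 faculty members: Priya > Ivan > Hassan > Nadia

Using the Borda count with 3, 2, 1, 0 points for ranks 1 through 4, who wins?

Priya: 6·3 + 12·1 + 38·2 + 10·0 + 67·2 + 35·3 = 345
Ivan: 6·2 + 12·2 + 38·1 + 10·3 + 67·3 + 35·2 = 375
Nadia: 6·1 + 12·0 + 38·3 + 10·1 + 67·0 + 35·0 = 130
Hassan: 6·0 + 12·3 + 38·0 + 10·2 + 67·1 + 35·1 = 158
Ivan has the highest Borda score (375).

Ivan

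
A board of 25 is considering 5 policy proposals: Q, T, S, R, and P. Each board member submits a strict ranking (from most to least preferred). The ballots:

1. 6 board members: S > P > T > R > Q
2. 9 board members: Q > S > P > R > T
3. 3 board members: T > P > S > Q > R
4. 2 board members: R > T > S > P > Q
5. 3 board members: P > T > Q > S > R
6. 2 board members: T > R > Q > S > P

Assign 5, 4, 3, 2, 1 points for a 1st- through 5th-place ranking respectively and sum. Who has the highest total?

S

Q: 6·1 + 9·5 + 3·2 + 2·1 + 3·3 + 2·3 = 74
T: 6·3 + 9·1 + 3·5 + 2·4 + 3·4 + 2·5 = 72
S: 6·5 + 9·4 + 3·3 + 2·3 + 3·2 + 2·2 = 91
R: 6·2 + 9·2 + 3·1 + 2·5 + 3·1 + 2·4 = 54
P: 6·4 + 9·3 + 3·4 + 2·2 + 3·5 + 2·1 = 84
S has the highest Borda score (91).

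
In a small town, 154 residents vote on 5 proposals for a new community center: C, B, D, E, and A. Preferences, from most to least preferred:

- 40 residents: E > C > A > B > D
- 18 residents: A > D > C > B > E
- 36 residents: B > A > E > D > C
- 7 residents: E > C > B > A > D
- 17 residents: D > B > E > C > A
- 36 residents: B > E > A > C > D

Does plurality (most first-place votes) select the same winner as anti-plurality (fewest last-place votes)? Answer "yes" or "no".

yes

Plurality — first-place votes: C 0, B 72, D 17, E 47, A 18. Winner: B.
Anti-plurality — last-place votes: C 36, B 0, D 83, E 18, A 17. Winner: B.
The two methods agree.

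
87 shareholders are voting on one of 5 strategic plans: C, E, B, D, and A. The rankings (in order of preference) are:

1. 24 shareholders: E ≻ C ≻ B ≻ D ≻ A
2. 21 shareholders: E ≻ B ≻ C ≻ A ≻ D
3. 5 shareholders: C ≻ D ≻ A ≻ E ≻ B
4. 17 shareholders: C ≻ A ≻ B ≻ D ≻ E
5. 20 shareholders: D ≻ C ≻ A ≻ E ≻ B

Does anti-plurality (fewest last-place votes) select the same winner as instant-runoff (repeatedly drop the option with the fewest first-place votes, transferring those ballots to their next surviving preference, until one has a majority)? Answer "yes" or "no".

Anti-plurality — last-place votes: C 0, E 17, B 25, D 21, A 24. Winner: C.
Instant-runoff — R1 C 22, E 45, B 0, D 20, A 0 (E winner). Winner: E.
The two methods disagree.

no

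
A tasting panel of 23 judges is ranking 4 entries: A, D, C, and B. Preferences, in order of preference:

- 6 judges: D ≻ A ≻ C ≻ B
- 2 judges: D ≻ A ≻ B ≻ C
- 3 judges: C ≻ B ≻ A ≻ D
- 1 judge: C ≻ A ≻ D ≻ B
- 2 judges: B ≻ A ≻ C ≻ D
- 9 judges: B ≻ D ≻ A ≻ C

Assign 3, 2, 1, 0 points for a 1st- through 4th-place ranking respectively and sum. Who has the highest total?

A: 6·2 + 2·2 + 3·1 + 1·2 + 2·2 + 9·1 = 34
D: 6·3 + 2·3 + 3·0 + 1·1 + 2·0 + 9·2 = 43
C: 6·1 + 2·0 + 3·3 + 1·3 + 2·1 + 9·0 = 20
B: 6·0 + 2·1 + 3·2 + 1·0 + 2·3 + 9·3 = 41
D has the highest Borda score (43).

D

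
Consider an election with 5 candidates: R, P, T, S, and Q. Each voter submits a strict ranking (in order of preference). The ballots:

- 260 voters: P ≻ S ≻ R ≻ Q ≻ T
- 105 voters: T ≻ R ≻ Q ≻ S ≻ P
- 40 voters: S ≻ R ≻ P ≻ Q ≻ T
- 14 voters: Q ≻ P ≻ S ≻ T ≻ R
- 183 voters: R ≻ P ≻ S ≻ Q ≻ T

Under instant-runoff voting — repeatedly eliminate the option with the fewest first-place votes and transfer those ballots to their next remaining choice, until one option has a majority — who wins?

Round 1: R 183, P 260, T 105, S 40, Q 14. Eliminate Q.
Round 2: R 183, P 274, T 105, S 40. Eliminate S.
Round 3: R 223, P 274, T 105. Eliminate T.
Round 4: R 328, P 274. R has a majority.

R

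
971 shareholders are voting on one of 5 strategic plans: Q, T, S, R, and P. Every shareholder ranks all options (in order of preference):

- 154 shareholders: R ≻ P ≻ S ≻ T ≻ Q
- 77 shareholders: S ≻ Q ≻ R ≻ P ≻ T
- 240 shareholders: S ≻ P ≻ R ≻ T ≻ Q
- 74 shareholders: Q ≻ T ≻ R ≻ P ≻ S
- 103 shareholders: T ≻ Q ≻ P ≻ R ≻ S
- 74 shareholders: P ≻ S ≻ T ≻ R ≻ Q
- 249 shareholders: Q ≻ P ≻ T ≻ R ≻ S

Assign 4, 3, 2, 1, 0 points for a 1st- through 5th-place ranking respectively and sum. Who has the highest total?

Q: 154·0 + 77·3 + 240·0 + 74·4 + 103·3 + 74·0 + 249·4 = 1832
T: 154·1 + 77·0 + 240·1 + 74·3 + 103·4 + 74·2 + 249·2 = 1674
S: 154·2 + 77·4 + 240·4 + 74·0 + 103·0 + 74·3 + 249·0 = 1798
R: 154·4 + 77·2 + 240·2 + 74·2 + 103·1 + 74·1 + 249·1 = 1824
P: 154·3 + 77·1 + 240·3 + 74·1 + 103·2 + 74·4 + 249·3 = 2582
P has the highest Borda score (2582).

P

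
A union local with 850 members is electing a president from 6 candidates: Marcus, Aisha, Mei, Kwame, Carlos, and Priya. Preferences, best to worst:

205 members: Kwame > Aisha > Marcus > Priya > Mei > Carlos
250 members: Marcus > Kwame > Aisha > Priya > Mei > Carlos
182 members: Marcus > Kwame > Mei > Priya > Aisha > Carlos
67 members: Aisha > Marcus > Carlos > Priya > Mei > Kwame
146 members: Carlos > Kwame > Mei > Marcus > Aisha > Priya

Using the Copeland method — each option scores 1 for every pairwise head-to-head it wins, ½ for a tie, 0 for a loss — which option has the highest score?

Marcus

Marcus: beats Aisha, Mei, Kwame, Carlos, and Priya → score 5.
Aisha: beats Mei, Carlos, and Priya; loses to Marcus and Kwame → score 3.
Mei: beats Carlos; loses to Marcus, Aisha, Kwame, and Priya → score 1.
Kwame: beats Aisha, Mei, Carlos, and Priya; loses to Marcus → score 4.
Carlos: loses to Marcus, Aisha, Mei, Kwame, and Priya → score 0.
Priya: beats Mei and Carlos; loses to Marcus, Aisha, and Kwame → score 2.
Marcus has the best pairwise record.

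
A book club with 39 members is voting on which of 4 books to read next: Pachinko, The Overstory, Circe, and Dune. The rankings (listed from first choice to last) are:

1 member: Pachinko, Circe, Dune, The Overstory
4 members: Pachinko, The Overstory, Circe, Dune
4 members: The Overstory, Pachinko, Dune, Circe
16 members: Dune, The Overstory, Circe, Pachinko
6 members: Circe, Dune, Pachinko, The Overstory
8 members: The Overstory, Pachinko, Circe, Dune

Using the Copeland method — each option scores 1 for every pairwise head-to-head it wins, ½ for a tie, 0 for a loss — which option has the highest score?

Pachinko: loses to The Overstory, Circe, and Dune → score 0.
The Overstory: beats Pachinko and Circe; loses to Dune → score 2.
Circe: beats Pachinko; loses to The Overstory and Dune → score 1.
Dune: beats Pachinko, The Overstory, and Circe → score 3.
Dune has the best pairwise record.

Dune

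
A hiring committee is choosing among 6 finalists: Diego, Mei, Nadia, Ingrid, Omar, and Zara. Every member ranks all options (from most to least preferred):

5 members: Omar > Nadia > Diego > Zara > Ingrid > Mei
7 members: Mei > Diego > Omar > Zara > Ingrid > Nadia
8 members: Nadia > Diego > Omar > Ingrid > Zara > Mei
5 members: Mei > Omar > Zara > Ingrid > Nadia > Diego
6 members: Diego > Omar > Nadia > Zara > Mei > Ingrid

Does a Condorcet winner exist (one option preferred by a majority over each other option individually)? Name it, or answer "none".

none

Checking pairwise contests:
Nadia beats Diego 18–13.
Diego beats Mei 19–12.
Omar beats Nadia 23–8.
Diego beats Ingrid 26–5.
Diego beats Omar 21–10.
Diego beats Zara 26–5.
Every option loses at least one head-to-head, so there is no Condorcet winner.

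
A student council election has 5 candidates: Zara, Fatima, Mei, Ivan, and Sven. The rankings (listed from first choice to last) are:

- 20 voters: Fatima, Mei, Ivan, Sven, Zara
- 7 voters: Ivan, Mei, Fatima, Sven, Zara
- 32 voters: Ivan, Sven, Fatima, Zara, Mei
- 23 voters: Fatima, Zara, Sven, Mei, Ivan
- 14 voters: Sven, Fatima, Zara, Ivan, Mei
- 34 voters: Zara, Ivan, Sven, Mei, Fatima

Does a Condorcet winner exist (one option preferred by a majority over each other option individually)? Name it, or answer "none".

none

Checking pairwise contests:
Fatima beats Zara 96–34.
Ivan beats Fatima 73–57.
Zara beats Mei 103–27.
Zara beats Ivan 71–59.
Ivan beats Sven 93–37.
Every option loses at least one head-to-head, so there is no Condorcet winner.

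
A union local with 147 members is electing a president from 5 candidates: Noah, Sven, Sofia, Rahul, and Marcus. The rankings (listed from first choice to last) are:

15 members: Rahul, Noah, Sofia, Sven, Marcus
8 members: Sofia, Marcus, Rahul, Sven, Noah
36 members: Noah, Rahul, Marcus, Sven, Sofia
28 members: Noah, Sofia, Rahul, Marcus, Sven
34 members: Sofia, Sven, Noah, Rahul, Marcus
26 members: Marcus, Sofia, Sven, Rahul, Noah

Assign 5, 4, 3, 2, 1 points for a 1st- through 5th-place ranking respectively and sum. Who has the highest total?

Noah

Noah: 15·4 + 8·1 + 36·5 + 28·5 + 34·3 + 26·1 = 516
Sven: 15·2 + 8·2 + 36·2 + 28·1 + 34·4 + 26·3 = 360
Sofia: 15·3 + 8·5 + 36·1 + 28·4 + 34·5 + 26·4 = 507
Rahul: 15·5 + 8·3 + 36·4 + 28·3 + 34·2 + 26·2 = 447
Marcus: 15·1 + 8·4 + 36·3 + 28·2 + 34·1 + 26·5 = 375
Noah has the highest Borda score (516).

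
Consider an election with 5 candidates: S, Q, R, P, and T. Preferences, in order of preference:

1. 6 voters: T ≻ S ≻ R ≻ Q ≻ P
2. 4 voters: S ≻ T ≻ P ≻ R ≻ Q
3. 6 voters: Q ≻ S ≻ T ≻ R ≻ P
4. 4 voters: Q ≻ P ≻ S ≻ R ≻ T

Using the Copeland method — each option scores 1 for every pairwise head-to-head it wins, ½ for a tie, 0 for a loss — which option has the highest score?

S

S: beats R, P, and T; ties Q → score 3.5.
Q: beats P; ties S, R, and T → score 2.5.
R: beats P; ties Q; loses to S and T → score 1.5.
P: loses to S, Q, R, and T → score 0.
T: beats R and P; ties Q; loses to S → score 2.5.
S has the best pairwise record.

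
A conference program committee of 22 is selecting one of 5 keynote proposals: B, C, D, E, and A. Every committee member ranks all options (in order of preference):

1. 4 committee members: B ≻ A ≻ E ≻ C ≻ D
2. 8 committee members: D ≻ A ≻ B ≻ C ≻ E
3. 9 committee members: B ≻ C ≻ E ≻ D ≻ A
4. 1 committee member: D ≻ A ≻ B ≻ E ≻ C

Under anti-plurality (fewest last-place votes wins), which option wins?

B

Last-place votes: B 0, C 1, D 4, E 8, A 9.
B is ranked last by the fewest voters, so B wins.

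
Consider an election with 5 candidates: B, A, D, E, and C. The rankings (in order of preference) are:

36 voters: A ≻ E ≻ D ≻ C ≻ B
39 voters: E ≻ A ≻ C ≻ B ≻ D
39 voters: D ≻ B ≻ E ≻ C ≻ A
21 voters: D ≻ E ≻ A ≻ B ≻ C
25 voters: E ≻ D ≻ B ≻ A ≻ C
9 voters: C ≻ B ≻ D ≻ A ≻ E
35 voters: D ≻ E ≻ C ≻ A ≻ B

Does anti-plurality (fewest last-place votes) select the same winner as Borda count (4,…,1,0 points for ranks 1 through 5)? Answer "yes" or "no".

Anti-plurality — last-place votes: B 71, A 39, D 39, E 9, C 46. Winner: E.
Borda — scores: B 254, A 372, D 545, E 610, C 259. Winner: E.
The two methods agree.

yes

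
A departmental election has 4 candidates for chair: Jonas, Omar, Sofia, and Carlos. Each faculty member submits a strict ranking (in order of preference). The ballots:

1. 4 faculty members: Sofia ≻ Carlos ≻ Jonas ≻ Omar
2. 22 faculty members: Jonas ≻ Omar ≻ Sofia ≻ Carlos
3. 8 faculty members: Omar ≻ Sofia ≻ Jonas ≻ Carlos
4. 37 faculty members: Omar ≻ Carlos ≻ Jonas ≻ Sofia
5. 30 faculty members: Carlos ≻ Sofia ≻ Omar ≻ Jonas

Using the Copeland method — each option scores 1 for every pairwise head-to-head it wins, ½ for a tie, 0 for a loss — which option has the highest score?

Omar

Jonas: beats Sofia; loses to Omar and Carlos → score 1.
Omar: beats Jonas, Sofia, and Carlos → score 3.
Sofia: loses to Jonas, Omar, and Carlos → score 0.
Carlos: beats Jonas and Sofia; loses to Omar → score 2.
Omar has the best pairwise record.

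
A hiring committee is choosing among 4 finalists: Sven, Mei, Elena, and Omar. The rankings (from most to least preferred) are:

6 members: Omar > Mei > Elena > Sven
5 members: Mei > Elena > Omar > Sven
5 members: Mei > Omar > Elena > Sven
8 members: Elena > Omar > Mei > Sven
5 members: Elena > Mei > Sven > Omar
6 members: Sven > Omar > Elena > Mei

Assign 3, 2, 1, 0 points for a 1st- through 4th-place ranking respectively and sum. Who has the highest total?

Sven: 6·0 + 5·0 + 5·0 + 8·0 + 5·1 + 6·3 = 23
Mei: 6·2 + 5·3 + 5·3 + 8·1 + 5·2 + 6·0 = 60
Elena: 6·1 + 5·2 + 5·1 + 8·3 + 5·3 + 6·1 = 66
Omar: 6·3 + 5·1 + 5·2 + 8·2 + 5·0 + 6·2 = 61
Elena has the highest Borda score (66).

Elena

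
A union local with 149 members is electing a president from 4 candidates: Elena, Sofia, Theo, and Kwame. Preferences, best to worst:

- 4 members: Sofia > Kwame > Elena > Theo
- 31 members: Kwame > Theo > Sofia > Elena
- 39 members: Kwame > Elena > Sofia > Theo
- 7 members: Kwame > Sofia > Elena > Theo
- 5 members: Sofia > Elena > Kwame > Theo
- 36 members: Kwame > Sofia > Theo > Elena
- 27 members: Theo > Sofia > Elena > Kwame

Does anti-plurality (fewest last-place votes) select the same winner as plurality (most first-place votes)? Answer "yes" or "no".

no

Anti-plurality — last-place votes: Elena 67, Sofia 0, Theo 55, Kwame 27. Winner: Sofia.
Plurality — first-place votes: Elena 0, Sofia 9, Theo 27, Kwame 113. Winner: Kwame.
The two methods disagree.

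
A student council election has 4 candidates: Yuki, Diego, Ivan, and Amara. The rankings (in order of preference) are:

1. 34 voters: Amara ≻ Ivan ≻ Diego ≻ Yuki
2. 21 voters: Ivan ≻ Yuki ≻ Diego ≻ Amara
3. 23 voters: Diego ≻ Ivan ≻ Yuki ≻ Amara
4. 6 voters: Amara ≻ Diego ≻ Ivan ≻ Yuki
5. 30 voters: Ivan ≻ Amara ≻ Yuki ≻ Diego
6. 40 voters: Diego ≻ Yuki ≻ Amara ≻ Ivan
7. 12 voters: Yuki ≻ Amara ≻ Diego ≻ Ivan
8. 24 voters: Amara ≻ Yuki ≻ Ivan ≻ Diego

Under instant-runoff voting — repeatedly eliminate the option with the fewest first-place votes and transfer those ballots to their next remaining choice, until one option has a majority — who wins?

Amara

Round 1: Yuki 12, Diego 63, Ivan 51, Amara 64. Eliminate Yuki.
Round 2: Diego 63, Ivan 51, Amara 76. Eliminate Ivan.
Round 3: Diego 84, Amara 106. Amara has a majority.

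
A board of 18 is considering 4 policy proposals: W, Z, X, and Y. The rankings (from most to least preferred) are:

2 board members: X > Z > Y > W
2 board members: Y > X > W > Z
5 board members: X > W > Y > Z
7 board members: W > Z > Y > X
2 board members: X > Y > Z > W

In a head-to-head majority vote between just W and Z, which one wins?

Voters preferring W to Z: 14; preferring Z to W: 4.
W wins the head-to-head.

W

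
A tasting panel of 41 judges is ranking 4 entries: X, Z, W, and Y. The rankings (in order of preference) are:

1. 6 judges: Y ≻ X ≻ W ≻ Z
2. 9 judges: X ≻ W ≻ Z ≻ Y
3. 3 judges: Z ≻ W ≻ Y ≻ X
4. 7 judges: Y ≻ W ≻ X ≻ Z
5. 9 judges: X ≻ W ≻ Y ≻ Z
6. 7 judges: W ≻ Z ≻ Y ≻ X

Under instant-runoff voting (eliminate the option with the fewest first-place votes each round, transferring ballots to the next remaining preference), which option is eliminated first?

Z

Round 1: X 18, Z 3, W 7, Y 13. Eliminate Z.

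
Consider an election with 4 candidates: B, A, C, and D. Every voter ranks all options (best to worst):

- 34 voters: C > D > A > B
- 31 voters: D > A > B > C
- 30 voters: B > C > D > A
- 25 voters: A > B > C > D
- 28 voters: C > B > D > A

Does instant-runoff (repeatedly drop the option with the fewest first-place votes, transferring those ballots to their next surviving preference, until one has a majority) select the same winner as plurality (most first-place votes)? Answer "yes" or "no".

no

Instant-runoff — R1 B 30, A 25, C 62, D 31 (A out); R2 B 55, C 62, D 31 (D out); R3 B 86, C 62 (B winner). Winner: B.
Plurality — first-place votes: B 30, A 25, C 62, D 31. Winner: C.
The two methods disagree.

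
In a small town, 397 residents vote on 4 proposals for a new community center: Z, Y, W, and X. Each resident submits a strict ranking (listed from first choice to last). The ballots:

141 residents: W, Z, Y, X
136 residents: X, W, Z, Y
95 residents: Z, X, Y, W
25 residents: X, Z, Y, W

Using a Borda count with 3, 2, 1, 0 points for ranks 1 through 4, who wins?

Z: 141·2 + 136·1 + 95·3 + 25·2 = 753
Y: 141·1 + 136·0 + 95·1 + 25·1 = 261
W: 141·3 + 136·2 + 95·0 + 25·0 = 695
X: 141·0 + 136·3 + 95·2 + 25·3 = 673
Z has the highest Borda score (753).

Z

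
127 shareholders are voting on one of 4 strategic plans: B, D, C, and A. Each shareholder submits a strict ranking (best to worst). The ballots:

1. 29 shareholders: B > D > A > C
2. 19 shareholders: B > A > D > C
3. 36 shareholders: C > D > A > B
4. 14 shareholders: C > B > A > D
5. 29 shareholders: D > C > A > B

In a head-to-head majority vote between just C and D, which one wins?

Voters preferring C to D: 50; preferring D to C: 77.
D wins the head-to-head.

D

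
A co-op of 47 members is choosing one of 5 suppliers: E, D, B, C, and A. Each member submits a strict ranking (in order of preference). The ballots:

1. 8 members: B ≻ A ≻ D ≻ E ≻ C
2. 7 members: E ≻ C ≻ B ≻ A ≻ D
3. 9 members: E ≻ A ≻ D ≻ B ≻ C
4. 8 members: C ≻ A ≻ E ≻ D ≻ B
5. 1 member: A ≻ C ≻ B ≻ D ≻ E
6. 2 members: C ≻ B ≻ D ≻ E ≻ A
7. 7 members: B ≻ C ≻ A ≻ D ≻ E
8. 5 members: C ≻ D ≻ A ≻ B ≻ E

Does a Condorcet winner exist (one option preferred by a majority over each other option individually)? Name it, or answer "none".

Checking pairwise contests:
A beats E 29–18.
E beats D 24–23.
E beats B 24–23.
E beats C 24–23.
B beats A 24–23.
Every option loses at least one head-to-head, so there is no Condorcet winner.

none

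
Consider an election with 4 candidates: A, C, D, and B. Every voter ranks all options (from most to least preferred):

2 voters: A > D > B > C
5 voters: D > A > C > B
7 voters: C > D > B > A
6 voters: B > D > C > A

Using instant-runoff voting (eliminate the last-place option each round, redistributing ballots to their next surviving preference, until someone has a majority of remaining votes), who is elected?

D

Round 1: A 2, C 7, D 5, B 6. Eliminate A.
Round 2: C 7, D 7, B 6. Eliminate B.
Round 3: C 7, D 13. D has a majority.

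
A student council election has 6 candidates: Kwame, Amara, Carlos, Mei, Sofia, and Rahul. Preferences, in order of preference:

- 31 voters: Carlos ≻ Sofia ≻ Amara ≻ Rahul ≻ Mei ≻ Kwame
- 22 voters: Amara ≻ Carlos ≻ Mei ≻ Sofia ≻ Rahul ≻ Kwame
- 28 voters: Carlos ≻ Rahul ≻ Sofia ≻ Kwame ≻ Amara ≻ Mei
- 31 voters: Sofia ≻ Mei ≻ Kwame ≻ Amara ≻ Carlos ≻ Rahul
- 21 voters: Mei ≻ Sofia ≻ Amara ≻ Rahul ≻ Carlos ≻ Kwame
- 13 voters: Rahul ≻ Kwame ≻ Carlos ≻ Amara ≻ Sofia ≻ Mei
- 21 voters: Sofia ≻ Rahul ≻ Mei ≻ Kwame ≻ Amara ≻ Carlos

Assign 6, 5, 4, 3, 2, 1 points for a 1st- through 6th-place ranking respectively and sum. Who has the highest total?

Kwame: 31·1 + 22·1 + 28·3 + 31·4 + 21·1 + 13·5 + 21·3 = 410
Amara: 31·4 + 22·6 + 28·2 + 31·3 + 21·4 + 13·3 + 21·2 = 570
Carlos: 31·6 + 22·5 + 28·6 + 31·2 + 21·2 + 13·4 + 21·1 = 641
Mei: 31·2 + 22·4 + 28·1 + 31·5 + 21·6 + 13·1 + 21·4 = 556
Sofia: 31·5 + 22·3 + 28·4 + 31·6 + 21·5 + 13·2 + 21·6 = 776
Rahul: 31·3 + 22·2 + 28·5 + 31·1 + 21·3 + 13·6 + 21·5 = 554
Sofia has the highest Borda score (776).

Sofia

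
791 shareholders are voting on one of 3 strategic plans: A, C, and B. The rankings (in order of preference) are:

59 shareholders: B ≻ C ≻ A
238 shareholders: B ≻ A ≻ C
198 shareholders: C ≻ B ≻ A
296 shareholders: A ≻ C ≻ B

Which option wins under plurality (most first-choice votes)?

First-place votes: A 296, C 198, B 297.
B has the most first-place votes.

B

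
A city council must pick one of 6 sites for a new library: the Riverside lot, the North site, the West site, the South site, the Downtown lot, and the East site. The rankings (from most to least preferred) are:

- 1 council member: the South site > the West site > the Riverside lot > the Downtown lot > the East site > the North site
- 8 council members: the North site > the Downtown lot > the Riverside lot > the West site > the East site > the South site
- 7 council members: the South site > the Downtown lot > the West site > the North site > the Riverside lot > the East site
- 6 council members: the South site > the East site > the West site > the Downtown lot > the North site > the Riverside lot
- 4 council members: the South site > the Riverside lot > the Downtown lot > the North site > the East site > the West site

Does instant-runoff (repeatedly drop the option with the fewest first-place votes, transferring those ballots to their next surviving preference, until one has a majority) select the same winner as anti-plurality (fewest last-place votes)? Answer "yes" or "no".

Instant-runoff — R1 the Riverside lot 0, the North site 8, the West site 0, the South site 18, the Downtown lot 0, the East site 0 (the South site winner). Winner: the South site.
Anti-plurality — last-place votes: the Riverside lot 6, the North site 1, the West site 4, the South site 8, the Downtown lot 0, the East site 7. Winner: the Downtown lot.
The two methods disagree.

no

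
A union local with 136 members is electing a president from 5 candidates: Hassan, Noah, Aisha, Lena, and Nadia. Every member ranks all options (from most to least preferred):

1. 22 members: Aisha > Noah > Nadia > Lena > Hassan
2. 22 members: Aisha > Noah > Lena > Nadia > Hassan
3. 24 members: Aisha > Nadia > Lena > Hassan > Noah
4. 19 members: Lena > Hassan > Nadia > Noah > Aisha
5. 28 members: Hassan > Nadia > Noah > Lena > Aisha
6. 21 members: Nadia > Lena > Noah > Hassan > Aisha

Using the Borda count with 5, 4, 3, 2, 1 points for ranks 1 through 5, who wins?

Nadia

Hassan: 22·1 + 22·1 + 24·2 + 19·4 + 28·5 + 21·2 = 350
Noah: 22·4 + 22·4 + 24·1 + 19·2 + 28·3 + 21·3 = 385
Aisha: 22·5 + 22·5 + 24·5 + 19·1 + 28·1 + 21·1 = 408
Lena: 22·2 + 22·3 + 24·3 + 19·5 + 28·2 + 21·4 = 417
Nadia: 22·3 + 22·2 + 24·4 + 19·3 + 28·4 + 21·5 = 480
Nadia has the highest Borda score (480).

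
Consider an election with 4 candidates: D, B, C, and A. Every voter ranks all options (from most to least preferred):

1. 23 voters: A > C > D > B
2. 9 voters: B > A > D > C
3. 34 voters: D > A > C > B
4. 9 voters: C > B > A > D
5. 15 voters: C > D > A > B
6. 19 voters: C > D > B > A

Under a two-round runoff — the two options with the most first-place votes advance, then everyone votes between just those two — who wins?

Round 1 first-place votes: D 34, B 9, C 43, A 23.
C and D advance.
Runoff: C is preferred to D by 66 voters; D by 43.
C wins the runoff.

C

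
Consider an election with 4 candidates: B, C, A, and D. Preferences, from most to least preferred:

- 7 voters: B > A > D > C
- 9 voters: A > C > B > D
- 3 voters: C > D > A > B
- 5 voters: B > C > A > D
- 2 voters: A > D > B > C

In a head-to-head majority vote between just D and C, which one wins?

C

Voters preferring D to C: 9; preferring C to D: 17.
C wins the head-to-head.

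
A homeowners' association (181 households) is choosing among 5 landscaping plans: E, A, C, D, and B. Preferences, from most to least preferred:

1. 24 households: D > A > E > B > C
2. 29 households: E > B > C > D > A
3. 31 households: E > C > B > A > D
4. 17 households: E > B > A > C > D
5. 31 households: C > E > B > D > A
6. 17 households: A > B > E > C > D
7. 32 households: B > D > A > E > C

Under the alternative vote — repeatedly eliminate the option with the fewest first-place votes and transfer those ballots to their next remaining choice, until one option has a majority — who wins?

E

Round 1: E 77, A 17, C 31, D 24, B 32. Eliminate A.
Round 2: E 77, C 31, D 24, B 49. Eliminate D.
Round 3: E 101, C 31, B 49. E has a majority.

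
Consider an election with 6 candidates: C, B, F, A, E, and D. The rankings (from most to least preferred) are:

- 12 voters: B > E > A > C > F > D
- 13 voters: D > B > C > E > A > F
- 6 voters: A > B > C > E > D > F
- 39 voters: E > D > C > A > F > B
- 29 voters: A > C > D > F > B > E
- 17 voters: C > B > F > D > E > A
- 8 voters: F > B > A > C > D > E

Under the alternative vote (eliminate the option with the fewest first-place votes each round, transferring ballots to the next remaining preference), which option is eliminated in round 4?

Round 1: C 17, B 12, F 8, A 35, E 39, D 13. Eliminate F.
Round 2: C 17, B 20, A 35, E 39, D 13. Eliminate D.
Round 3: C 17, B 33, A 35, E 39. Eliminate C.
Round 4: B 50, A 35, E 39. Eliminate A.

A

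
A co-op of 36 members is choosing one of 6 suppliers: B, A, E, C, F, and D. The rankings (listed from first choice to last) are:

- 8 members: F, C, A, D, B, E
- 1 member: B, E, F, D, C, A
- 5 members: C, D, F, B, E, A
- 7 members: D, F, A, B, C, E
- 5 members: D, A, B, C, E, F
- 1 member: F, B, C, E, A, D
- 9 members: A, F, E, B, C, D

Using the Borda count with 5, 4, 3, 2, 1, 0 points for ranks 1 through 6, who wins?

B: 8·1 + 1·5 + 5·2 + 7·2 + 5·3 + 1·4 + 9·2 = 74
A: 8·3 + 1·0 + 5·0 + 7·3 + 5·4 + 1·1 + 9·5 = 111
E: 8·0 + 1·4 + 5·1 + 7·0 + 5·1 + 1·2 + 9·3 = 43
C: 8·4 + 1·1 + 5·5 + 7·1 + 5·2 + 1·3 + 9·1 = 87
F: 8·5 + 1·3 + 5·3 + 7·4 + 5·0 + 1·5 + 9·4 = 127
D: 8·2 + 1·2 + 5·4 + 7·5 + 5·5 + 1·0 + 9·0 = 98
F has the highest Borda score (127).

F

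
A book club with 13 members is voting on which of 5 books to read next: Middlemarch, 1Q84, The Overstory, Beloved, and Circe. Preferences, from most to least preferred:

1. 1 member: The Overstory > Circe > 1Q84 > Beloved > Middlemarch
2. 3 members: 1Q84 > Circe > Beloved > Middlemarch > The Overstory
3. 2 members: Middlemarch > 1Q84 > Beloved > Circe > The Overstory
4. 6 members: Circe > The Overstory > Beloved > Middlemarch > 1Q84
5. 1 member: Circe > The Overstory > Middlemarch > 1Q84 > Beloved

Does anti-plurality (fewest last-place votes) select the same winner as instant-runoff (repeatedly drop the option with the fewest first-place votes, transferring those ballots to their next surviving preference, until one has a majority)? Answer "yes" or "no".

yes

Anti-plurality — last-place votes: Middlemarch 1, 1Q84 6, The Overstory 5, Beloved 1, Circe 0. Winner: Circe.
Instant-runoff — R1 Middlemarch 2, 1Q84 3, The Overstory 1, Beloved 0, Circe 7 (Circe winner). Winner: Circe.
The two methods agree.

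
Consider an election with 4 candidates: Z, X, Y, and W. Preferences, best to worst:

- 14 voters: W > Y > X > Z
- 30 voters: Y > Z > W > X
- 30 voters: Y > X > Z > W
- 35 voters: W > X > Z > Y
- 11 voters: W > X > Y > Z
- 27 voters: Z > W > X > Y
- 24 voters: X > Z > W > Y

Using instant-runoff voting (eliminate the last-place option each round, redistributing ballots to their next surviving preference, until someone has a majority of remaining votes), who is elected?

Round 1: Z 27, X 24, Y 60, W 60. Eliminate X.
Round 2: Z 51, Y 60, W 60. Eliminate Z.
Round 3: Y 60, W 111. W has a majority.

W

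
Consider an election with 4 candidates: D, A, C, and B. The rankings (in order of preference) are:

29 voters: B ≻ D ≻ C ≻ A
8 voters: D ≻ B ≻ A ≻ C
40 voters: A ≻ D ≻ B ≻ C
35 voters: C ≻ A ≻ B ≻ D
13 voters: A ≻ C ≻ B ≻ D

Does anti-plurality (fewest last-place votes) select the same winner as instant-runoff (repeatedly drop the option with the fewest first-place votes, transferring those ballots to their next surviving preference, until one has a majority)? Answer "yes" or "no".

Anti-plurality — last-place votes: D 48, A 29, C 48, B 0. Winner: B.
Instant-runoff — R1 D 8, A 53, C 35, B 29 (D out); R2 A 53, C 35, B 37 (C out); R3 A 88, B 37 (A winner). Winner: A.
The two methods disagree.

no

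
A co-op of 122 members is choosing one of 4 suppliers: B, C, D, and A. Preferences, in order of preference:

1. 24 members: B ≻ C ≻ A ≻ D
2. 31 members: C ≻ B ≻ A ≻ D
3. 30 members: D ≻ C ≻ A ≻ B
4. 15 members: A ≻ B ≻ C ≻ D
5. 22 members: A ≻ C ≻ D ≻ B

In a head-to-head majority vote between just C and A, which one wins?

Voters preferring C to A: 85; preferring A to C: 37.
C wins the head-to-head.

C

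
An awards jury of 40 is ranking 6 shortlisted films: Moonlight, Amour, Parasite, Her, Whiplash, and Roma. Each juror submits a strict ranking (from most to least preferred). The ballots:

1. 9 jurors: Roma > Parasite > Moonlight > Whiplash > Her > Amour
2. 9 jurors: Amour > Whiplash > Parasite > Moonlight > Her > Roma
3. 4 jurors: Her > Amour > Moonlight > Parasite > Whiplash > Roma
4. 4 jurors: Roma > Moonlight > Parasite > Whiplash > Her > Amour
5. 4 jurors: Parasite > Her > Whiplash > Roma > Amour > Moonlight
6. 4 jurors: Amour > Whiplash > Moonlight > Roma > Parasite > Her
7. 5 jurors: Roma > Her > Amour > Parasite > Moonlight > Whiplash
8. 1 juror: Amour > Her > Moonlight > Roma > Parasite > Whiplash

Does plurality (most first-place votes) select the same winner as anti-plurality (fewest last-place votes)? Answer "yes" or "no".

Plurality — first-place votes: Moonlight 0, Amour 14, Parasite 4, Her 4, Whiplash 0, Roma 18. Winner: Roma.
Anti-plurality — last-place votes: Moonlight 4, Amour 13, Parasite 0, Her 4, Whiplash 6, Roma 13. Winner: Parasite.
The two methods disagree.

no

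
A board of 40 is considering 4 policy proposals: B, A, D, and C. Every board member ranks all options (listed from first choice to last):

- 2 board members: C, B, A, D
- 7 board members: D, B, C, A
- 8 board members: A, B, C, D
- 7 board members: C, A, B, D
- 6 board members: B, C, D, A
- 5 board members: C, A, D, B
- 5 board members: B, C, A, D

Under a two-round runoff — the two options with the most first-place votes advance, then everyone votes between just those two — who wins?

B

Round 1 first-place votes: B 11, A 8, D 7, C 14.
C and B advance.
Runoff: C is preferred to B by 14 voters; B by 26.
B wins the runoff.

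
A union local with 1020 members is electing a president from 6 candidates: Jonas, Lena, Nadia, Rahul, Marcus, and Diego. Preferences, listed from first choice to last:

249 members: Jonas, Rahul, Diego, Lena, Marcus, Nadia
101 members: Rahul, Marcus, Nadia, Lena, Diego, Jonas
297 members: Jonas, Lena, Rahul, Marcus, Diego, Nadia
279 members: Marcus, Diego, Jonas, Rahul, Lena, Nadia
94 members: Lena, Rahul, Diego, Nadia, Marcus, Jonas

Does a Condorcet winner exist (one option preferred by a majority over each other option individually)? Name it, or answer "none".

Jonas

Jonas vs Lena: 825–195 for Jonas.
Jonas vs Nadia: 825–195 for Jonas.
Jonas vs Rahul: 825–195 for Jonas.
Jonas vs Marcus: 546–474 for Jonas.
Jonas vs Diego: 546–474 for Jonas.
Jonas beats every other option head-to-head.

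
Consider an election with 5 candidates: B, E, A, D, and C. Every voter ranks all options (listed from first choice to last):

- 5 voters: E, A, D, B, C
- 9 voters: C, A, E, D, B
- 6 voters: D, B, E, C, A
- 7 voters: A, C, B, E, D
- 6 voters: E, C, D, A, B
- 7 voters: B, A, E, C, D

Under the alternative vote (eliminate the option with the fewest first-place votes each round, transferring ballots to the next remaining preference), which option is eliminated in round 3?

E

Round 1: B 7, E 11, A 7, D 6, C 9. Eliminate D.
Round 2: B 13, E 11, A 7, C 9. Eliminate A.
Round 3: B 13, E 11, C 16. Eliminate E.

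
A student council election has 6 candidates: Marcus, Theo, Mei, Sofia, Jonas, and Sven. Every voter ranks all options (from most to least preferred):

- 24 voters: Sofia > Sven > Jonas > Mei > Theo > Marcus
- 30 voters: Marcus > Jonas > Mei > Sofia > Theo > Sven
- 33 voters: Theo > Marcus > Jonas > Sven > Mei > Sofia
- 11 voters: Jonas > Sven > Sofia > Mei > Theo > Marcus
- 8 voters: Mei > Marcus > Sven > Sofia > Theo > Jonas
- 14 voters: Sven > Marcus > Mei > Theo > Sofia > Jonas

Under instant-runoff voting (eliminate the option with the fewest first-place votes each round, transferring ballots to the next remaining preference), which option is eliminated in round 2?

Jonas

Round 1: Marcus 30, Theo 33, Mei 8, Sofia 24, Jonas 11, Sven 14. Eliminate Mei.
Round 2: Marcus 38, Theo 33, Sofia 24, Jonas 11, Sven 14. Eliminate Jonas.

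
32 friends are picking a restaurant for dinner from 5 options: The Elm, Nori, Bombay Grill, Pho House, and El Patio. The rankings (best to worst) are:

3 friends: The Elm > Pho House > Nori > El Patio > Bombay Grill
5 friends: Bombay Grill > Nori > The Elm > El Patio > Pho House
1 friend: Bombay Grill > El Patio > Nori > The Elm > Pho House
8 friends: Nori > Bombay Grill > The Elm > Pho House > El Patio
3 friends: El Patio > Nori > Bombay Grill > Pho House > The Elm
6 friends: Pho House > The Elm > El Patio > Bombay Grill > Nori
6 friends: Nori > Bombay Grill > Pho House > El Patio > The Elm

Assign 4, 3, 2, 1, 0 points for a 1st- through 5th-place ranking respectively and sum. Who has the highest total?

Nori

The Elm: 3·4 + 5·2 + 1·1 + 8·2 + 3·0 + 6·3 + 6·0 = 57
Nori: 3·2 + 5·3 + 1·2 + 8·4 + 3·3 + 6·0 + 6·4 = 88
Bombay Grill: 3·0 + 5·4 + 1·4 + 8·3 + 3·2 + 6·1 + 6·3 = 78
Pho House: 3·3 + 5·0 + 1·0 + 8·1 + 3·1 + 6·4 + 6·2 = 56
El Patio: 3·1 + 5·1 + 1·3 + 8·0 + 3·4 + 6·2 + 6·1 = 41
Nori has the highest Borda score (88).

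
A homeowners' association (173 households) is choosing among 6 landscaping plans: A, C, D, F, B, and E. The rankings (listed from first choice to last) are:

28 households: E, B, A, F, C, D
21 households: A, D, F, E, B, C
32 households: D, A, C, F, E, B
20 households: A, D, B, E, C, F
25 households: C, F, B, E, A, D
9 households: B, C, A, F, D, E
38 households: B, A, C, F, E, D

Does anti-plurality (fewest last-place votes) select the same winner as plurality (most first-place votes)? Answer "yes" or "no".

no

Anti-plurality — last-place votes: A 0, C 21, D 91, F 20, B 32, E 9. Winner: A.
Plurality — first-place votes: A 41, C 25, D 32, F 0, B 47, E 28. Winner: B.
The two methods disagree.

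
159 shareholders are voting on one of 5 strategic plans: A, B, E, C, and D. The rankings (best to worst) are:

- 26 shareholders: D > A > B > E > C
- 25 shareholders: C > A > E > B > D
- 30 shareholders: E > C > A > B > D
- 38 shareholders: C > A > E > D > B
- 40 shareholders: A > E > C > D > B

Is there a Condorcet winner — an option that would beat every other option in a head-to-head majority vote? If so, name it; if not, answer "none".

none

Checking pairwise contests:
C beats A 93–66.
A beats B 159–0.
A beats E 129–30.
E beats C 96–63.
A beats D 133–26.
Every option loses at least one head-to-head, so there is no Condorcet winner.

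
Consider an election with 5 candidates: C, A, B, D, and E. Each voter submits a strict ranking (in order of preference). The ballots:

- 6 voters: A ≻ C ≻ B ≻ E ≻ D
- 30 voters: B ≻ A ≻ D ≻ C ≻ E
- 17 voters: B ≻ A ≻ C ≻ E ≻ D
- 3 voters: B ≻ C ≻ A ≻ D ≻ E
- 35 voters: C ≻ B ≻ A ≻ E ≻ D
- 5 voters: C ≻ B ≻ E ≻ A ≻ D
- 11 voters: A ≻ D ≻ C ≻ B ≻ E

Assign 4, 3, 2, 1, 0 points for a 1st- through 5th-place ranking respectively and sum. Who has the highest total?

B

C: 6·3 + 30·1 + 17·2 + 3·3 + 35·4 + 5·4 + 11·2 = 273
A: 6·4 + 30·3 + 17·3 + 3·2 + 35·2 + 5·1 + 11·4 = 290
B: 6·2 + 30·4 + 17·4 + 3·4 + 35·3 + 5·3 + 11·1 = 343
D: 6·0 + 30·2 + 17·0 + 3·1 + 35·0 + 5·0 + 11·3 = 96
E: 6·1 + 30·0 + 17·1 + 3·0 + 35·1 + 5·2 + 11·0 = 68
B has the highest Borda score (343).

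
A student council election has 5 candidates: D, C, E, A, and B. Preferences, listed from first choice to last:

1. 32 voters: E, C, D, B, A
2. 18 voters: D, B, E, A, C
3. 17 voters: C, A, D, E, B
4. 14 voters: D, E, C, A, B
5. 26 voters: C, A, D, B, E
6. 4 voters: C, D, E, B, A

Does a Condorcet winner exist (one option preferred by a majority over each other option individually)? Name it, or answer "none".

none

Checking pairwise contests:
C beats D 79–32.
E beats C 64–47.
D beats E 79–32.
D beats A 68–43.
D beats B 111–0.
Every option loses at least one head-to-head, so there is no Condorcet winner.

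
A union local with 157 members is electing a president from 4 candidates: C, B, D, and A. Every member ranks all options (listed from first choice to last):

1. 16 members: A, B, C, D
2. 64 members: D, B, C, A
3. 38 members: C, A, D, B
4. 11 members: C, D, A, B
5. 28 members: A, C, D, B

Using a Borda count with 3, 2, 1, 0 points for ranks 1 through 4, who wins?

C: 16·1 + 64·1 + 38·3 + 11·3 + 28·2 = 283
B: 16·2 + 64·2 + 38·0 + 11·0 + 28·0 = 160
D: 16·0 + 64·3 + 38·1 + 11·2 + 28·1 = 280
A: 16·3 + 64·0 + 38·2 + 11·1 + 28·3 = 219
C has the highest Borda score (283).

C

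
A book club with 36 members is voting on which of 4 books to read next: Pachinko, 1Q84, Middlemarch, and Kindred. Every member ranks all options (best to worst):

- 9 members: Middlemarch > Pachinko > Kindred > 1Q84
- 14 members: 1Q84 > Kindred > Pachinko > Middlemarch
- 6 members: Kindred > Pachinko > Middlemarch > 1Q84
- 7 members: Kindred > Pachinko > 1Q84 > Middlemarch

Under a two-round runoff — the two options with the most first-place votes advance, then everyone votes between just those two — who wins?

Kindred

Round 1 first-place votes: Pachinko 0, 1Q84 14, Middlemarch 9, Kindred 13.
1Q84 and Kindred advance.
Runoff: 1Q84 is preferred to Kindred by 14 voters; Kindred by 22.
Kindred wins the runoff.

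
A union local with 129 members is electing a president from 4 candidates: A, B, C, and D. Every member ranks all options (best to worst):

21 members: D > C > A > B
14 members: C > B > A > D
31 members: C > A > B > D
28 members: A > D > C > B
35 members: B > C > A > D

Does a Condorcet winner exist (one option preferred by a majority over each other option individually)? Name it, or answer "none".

C vs A: 101–28 for C.
C vs B: 94–35 for C.
C vs D: 80–49 for C.
C beats every other option head-to-head.

C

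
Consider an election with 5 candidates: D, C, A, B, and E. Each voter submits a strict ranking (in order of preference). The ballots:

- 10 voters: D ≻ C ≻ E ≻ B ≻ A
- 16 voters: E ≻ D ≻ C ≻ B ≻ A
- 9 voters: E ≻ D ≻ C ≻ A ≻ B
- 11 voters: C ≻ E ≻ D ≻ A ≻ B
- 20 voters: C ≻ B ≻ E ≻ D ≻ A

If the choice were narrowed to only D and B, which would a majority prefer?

D

Voters preferring D to B: 46; preferring B to D: 20.
D wins the head-to-head.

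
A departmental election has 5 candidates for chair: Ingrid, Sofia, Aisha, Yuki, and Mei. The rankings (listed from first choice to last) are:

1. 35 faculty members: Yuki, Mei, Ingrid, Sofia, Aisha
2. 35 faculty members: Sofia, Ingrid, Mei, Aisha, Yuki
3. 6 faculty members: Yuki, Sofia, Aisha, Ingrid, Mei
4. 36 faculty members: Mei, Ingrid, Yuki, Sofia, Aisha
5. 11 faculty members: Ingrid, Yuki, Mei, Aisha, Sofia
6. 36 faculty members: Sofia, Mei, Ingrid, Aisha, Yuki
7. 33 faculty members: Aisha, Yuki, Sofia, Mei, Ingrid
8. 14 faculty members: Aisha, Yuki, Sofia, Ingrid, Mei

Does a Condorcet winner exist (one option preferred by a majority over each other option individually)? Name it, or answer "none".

none

Checking pairwise contests:
Sofia beats Ingrid 124–82.
Yuki beats Sofia 135–71.
Ingrid beats Aisha 153–53.
Ingrid beats Yuki 118–88.
Sofia beats Mei 124–82.
Every option loses at least one head-to-head, so there is no Condorcet winner.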